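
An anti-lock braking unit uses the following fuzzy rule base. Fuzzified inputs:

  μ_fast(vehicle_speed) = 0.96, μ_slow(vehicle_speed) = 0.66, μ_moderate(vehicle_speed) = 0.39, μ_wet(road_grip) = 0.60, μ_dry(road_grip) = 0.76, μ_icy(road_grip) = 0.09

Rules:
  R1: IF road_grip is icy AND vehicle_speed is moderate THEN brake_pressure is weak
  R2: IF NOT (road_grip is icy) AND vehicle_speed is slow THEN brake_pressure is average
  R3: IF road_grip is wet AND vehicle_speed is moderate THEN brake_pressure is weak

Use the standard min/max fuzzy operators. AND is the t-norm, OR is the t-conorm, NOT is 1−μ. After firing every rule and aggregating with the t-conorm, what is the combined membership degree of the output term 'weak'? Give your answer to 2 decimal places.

0.39

R1: icy=0.09, moderate=0.39; AND[min(a, b)] → w = 0.09
R2: ¬icy=1−0.09=0.91, slow=0.66; AND[min(a, b)] → w = 0.66
R3: wet=0.60, moderate=0.39; AND[min(a, b)] → w = 0.39
Rules with consequent 'weak': {R1, R3} → strengths 0.09, 0.39
Aggregate via t-conorm [max(a, b)]: 0.39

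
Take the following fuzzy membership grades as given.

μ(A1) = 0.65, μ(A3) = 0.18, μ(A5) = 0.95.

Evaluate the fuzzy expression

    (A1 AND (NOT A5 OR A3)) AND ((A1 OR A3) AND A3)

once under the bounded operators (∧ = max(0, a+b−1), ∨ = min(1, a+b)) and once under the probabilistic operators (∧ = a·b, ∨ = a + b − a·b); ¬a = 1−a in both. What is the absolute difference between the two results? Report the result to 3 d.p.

0.018

Under bounded:
  NOT A5 = 1 − 0.95 = 0.05
  NOT A5 OR A3 = min(1, a+b) on (0.05, 0.18) = 0.23
  A1 AND (NOT A5 OR A3) = max(0, a+b−1) on (0.65, 0.23) = 0.00
  A1 OR A3 = min(1, a+b) on (0.65, 0.18) = 0.83
  (A1 OR A3) AND A3 = max(0, a+b−1) on (0.83, 0.18) = 0.01
  (A1 AND (NOT A5 OR A3)) AND ((A1 OR A3) AND A3) = max(0, a+b−1) on (0.00, 0.01) = 0.00
  → value = 0.0000
Under probabilistic:
  NOT A5 = 1 − 0.9500 = 0.0500
  NOT A5 OR A3 = a + b − a·b on (0.0500, 0.1800) = 0.2210
  A1 AND (NOT A5 OR A3) = a·b on (0.6500, 0.2210) = 0.1437
  A1 OR A3 = a + b − a·b on (0.6500, 0.1800) = 0.7130
  (A1 OR A3) AND A3 = a·b on (0.7130, 0.1800) = 0.1283
  (A1 AND (NOT A5 OR A3)) AND ((A1 OR A3) AND A3) = a·b on (0.1437, 0.1283) = 0.0184
  → value = 0.0184
|0.0000 − 0.0184| = 0.018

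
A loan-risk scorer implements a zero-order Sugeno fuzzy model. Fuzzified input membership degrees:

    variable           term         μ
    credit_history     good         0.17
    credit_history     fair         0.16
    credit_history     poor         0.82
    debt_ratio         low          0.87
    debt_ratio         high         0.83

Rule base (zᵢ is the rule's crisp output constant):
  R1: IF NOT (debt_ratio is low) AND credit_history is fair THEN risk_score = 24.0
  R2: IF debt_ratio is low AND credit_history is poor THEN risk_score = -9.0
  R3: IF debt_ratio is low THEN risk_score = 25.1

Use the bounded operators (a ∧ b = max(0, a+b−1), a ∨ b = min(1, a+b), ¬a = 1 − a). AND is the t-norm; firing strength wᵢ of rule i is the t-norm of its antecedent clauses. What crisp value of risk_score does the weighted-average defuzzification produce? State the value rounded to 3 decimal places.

R1 (z=24.0): ¬low=1−0.87=0.13, fair=0.16; AND[max(0, a+b−1)] → w = 0.00
R2 (z=-9.0): low=0.87, poor=0.82; AND[max(0, a+b−1)] → w = 0.69
R3 (z=25.1): low=0.87 → w = 0.87
Weighted average = (0.00·24.0 + 0.69·-9.0 + 0.87·25.1) / (0.00 + 0.69 + 0.87)
  = 15.6270 / 1.5600 = 10.017

10.017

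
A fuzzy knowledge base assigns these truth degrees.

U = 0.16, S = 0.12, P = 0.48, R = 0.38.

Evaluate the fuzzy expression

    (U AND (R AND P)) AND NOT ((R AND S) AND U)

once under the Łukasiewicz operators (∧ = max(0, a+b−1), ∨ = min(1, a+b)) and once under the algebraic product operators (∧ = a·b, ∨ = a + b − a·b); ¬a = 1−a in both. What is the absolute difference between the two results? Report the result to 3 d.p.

0.029

Under Łukasiewicz:
  R AND P = max(0, a+b−1) on (0.38, 0.48) = 0.00
  U AND (R AND P) = max(0, a+b−1) on (0.16, 0.00) = 0.00
  R AND S = max(0, a+b−1) on (0.38, 0.12) = 0.00
  (R AND S) AND U = max(0, a+b−1) on (0.00, 0.16) = 0.00
  NOT ((R AND S) AND U) = 1 − 0.00 = 1.00
  (U AND (R AND P)) AND NOT ((R AND S) AND U) = max(0, a+b−1) on (0.00, 1.00) = 0.00
  → value = 0.0000
Under algebraic product:
  R AND P = a·b on (0.3800, 0.4800) = 0.1824
  U AND (R AND P) = a·b on (0.1600, 0.1824) = 0.0292
  R AND S = a·b on (0.3800, 0.1200) = 0.0456
  (R AND S) AND U = a·b on (0.0456, 0.1600) = 0.0073
  NOT ((R AND S) AND U) = 1 − 0.0073 = 0.9927
  (U AND (R AND P)) AND NOT ((R AND S) AND U) = a·b on (0.0292, 0.9927) = 0.0290
  → value = 0.0290
|0.0000 − 0.0290| = 0.029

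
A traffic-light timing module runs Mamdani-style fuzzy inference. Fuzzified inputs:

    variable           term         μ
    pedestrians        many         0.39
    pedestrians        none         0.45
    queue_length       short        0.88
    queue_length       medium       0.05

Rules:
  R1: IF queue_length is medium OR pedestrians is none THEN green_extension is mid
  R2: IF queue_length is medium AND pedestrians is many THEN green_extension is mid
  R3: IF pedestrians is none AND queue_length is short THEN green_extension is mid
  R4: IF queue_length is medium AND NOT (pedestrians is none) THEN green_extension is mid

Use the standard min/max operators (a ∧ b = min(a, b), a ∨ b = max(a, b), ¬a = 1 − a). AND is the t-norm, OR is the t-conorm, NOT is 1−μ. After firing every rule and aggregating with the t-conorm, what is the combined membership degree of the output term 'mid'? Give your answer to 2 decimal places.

0.45

R1: medium=0.05, none=0.45; OR[max(a, b)] → w = 0.45
R2: medium=0.05, many=0.39; AND[min(a, b)] → w = 0.05
R3: none=0.45, short=0.88; AND[min(a, b)] → w = 0.45
R4: medium=0.05, ¬none=1−0.45=0.55; AND[min(a, b)] → w = 0.05
Rules with consequent 'mid': {R1, R2, R3, R4} → strengths 0.45, 0.05, 0.45, 0.05
Aggregate via t-conorm [max(a, b)]: 0.45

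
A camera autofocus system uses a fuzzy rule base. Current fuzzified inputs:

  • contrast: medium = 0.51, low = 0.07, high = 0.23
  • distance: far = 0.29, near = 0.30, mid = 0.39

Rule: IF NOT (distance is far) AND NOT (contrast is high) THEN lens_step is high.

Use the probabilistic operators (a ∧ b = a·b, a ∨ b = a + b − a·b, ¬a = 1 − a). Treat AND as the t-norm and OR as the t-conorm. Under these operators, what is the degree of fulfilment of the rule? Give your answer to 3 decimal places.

firing strength: ¬far=1−0.29=0.71, ¬high=1−0.23=0.77; AND[a·b] → w = 0.5467

0.547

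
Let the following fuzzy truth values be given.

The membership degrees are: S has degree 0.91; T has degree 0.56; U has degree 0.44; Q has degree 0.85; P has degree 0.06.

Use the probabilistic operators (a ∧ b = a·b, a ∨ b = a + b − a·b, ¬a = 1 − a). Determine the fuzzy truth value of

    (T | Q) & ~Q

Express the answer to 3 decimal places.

T | Q = a + b − a·b on (0.5600, 0.8500) = 0.9340
~Q = 1 − 0.8500 = 0.1500
(T | Q) & ~Q = a·b on (0.9340, 0.1500) = 0.1401

0.140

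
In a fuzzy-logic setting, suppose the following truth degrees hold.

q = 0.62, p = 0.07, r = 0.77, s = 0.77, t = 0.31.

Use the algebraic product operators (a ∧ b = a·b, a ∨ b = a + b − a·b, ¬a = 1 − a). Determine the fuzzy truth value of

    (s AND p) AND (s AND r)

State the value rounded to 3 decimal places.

0.032

s AND p = a·b on (0.7700, 0.0700) = 0.0539
s AND r = a·b on (0.7700, 0.7700) = 0.5929
(s AND p) AND (s AND r) = a·b on (0.0539, 0.5929) = 0.0320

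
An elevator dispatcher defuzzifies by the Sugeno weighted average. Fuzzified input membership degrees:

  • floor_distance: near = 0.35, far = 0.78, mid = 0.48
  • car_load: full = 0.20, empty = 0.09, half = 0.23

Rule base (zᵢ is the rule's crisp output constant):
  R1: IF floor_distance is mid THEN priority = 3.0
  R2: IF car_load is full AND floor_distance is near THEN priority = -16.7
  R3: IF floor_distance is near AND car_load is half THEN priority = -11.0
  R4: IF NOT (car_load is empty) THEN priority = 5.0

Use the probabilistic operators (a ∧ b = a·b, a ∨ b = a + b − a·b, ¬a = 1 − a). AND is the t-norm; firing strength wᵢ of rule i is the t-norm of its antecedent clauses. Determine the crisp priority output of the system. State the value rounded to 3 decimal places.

R1 (z=3.0): mid=0.48 → w = 0.4800
R2 (z=-16.7): full=0.20, near=0.35; AND[a·b] → w = 0.0700
R3 (z=-11.0): near=0.35, half=0.23; AND[a·b] → w = 0.0805
R4 (z=5.0): ¬empty=1−0.09=0.91 → w = 0.9100
Weighted average = (0.4800·3.0 + 0.0700·-16.7 + 0.0805·-11.0 + 0.9100·5.0) / (0.4800 + 0.0700 + 0.0805 + 0.9100)
  = 3.9355 / 1.5405 = 2.555

2.555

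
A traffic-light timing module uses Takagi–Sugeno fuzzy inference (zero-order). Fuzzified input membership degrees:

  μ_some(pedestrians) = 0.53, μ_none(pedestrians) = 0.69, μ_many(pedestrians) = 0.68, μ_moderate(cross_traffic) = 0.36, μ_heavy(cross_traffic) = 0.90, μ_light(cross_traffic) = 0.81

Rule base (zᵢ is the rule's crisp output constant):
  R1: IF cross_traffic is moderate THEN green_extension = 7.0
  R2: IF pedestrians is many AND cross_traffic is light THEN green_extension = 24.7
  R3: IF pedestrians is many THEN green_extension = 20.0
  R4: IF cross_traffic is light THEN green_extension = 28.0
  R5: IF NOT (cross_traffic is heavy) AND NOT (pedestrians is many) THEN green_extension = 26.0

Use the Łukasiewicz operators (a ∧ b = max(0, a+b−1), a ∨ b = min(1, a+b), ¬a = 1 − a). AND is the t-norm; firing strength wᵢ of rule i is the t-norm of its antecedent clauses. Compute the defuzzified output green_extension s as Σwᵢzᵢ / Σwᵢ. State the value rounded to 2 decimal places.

R1 (z=7.0): moderate=0.36 → w = 0.36
R2 (z=24.7): many=0.68, light=0.81; AND[max(0, a+b−1)] → w = 0.49
R3 (z=20.0): many=0.68 → w = 0.68
R4 (z=28.0): light=0.81 → w = 0.81
R5 (z=26.0): ¬heavy=1−0.90=0.10, ¬many=1−0.68=0.32; AND[max(0, a+b−1)] → w = 0.00
Weighted average = (0.36·7.0 + 0.49·24.7 + 0.68·20.0 + 0.81·28.0 + 0.00·26.0) / (0.36 + 0.49 + 0.68 + 0.81 + 0.00)
  = 50.9030 / 2.3400 = 21.75

21.75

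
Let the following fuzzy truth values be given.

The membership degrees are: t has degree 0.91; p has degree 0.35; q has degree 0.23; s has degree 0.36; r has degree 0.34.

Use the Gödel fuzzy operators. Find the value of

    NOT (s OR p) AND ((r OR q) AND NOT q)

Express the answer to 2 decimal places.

0.34

s OR p = max(a, b) on (0.36, 0.35) = 0.36
NOT (s OR p) = 1 − 0.36 = 0.64
r OR q = max(a, b) on (0.34, 0.23) = 0.34
NOT q = 1 − 0.23 = 0.77
(r OR q) AND NOT q = min(a, b) on (0.34, 0.77) = 0.34
NOT (s OR p) AND ((r OR q) AND NOT q) = min(a, b) on (0.64, 0.34) = 0.34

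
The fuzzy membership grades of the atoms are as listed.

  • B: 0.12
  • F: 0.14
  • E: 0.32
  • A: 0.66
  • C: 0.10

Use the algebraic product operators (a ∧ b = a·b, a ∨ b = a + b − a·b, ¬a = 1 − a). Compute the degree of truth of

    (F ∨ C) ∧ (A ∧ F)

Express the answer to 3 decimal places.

0.021

F ∨ C = a + b − a·b on (0.1400, 0.1000) = 0.2260
A ∧ F = a·b on (0.6600, 0.1400) = 0.0924
(F ∨ C) ∧ (A ∧ F) = a·b on (0.2260, 0.0924) = 0.0209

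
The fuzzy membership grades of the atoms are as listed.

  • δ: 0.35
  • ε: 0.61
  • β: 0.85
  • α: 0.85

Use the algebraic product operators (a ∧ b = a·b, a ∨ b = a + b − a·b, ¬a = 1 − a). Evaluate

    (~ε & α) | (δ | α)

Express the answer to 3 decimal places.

0.935

~ε = 1 − 0.6100 = 0.3900
~ε & α = a·b on (0.3900, 0.8500) = 0.3315
δ | α = a + b − a·b on (0.3500, 0.8500) = 0.9025
(~ε & α) | (δ | α) = a + b − a·b on (0.3315, 0.9025) = 0.9348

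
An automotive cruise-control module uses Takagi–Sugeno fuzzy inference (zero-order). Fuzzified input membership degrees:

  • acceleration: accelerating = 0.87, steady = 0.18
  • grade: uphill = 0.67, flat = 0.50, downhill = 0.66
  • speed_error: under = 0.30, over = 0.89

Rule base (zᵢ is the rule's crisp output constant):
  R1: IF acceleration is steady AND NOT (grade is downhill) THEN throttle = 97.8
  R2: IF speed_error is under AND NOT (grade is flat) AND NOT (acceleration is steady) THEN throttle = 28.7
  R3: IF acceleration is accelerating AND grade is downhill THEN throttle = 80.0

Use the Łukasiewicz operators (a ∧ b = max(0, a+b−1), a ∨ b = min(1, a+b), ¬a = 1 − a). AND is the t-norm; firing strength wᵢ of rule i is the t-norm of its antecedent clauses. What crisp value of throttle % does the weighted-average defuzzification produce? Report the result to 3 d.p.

R1 (z=97.8): steady=0.18, ¬downhill=1−0.66=0.34; AND[max(0, a+b−1)] → w = 0.00
R2 (z=28.7): under=0.30, ¬flat=1−0.50=0.50, ¬steady=1−0.18=0.82; AND[max(0, a+b−1)] → w = 0.00
R3 (z=80.0): accelerating=0.87, downhill=0.66; AND[max(0, a+b−1)] → w = 0.53
Weighted average = (0.00·97.8 + 0.00·28.7 + 0.53·80.0) / (0.00 + 0.00 + 0.53)
  = 42.4000 / 0.5300 = 80.000

80.000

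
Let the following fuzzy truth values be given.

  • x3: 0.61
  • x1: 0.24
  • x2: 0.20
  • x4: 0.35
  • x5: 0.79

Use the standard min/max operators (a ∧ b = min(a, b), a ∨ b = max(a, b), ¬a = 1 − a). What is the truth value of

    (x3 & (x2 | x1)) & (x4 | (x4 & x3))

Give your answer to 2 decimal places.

0.24

x2 | x1 = max(a, b) on (0.20, 0.24) = 0.24
x3 & (x2 | x1) = min(a, b) on (0.61, 0.24) = 0.24
x4 & x3 = min(a, b) on (0.35, 0.61) = 0.35
x4 | (x4 & x3) = max(a, b) on (0.35, 0.35) = 0.35
(x3 & (x2 | x1)) & (x4 | (x4 & x3)) = min(a, b) on (0.24, 0.35) = 0.24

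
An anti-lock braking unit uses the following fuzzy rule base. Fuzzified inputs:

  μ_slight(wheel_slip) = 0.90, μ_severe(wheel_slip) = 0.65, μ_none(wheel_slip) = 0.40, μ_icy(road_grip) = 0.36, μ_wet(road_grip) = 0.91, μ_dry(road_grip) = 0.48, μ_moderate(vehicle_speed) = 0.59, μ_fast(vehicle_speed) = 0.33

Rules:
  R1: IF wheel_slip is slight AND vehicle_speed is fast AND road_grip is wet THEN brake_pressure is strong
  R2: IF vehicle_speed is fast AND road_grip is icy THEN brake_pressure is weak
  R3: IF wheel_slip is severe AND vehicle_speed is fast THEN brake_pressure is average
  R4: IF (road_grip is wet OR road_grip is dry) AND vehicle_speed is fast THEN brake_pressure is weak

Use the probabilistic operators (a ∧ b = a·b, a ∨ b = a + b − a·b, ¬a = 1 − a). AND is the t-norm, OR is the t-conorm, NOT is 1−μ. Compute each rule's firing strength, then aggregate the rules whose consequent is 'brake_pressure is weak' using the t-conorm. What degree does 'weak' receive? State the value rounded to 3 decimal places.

R1: slight=0.90, fast=0.33, wet=0.91; AND[a·b] → w = 0.2703
R2: fast=0.33, icy=0.36; AND[a·b] → w = 0.1188
R3: severe=0.65, fast=0.33; AND[a·b] → w = 0.2145
R4: (wet=0.91 OR dry=0.48) = 0.9532; AND[a·b] with fast=0.33 → w = 0.3146
Rules with consequent 'weak': {R2, R4} → strengths 0.1188, 0.3146
Aggregate via t-conorm [a + b − a·b]: 0.3960

0.396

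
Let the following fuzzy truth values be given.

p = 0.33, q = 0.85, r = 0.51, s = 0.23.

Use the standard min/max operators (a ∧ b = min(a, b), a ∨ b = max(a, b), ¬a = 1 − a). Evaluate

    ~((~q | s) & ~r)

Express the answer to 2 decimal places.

~q = 1 − 0.85 = 0.15
~q | s = max(a, b) on (0.15, 0.23) = 0.23
~r = 1 − 0.51 = 0.49
(~q | s) & ~r = min(a, b) on (0.23, 0.49) = 0.23
~((~q | s) & ~r) = 1 − 0.23 = 0.77

0.77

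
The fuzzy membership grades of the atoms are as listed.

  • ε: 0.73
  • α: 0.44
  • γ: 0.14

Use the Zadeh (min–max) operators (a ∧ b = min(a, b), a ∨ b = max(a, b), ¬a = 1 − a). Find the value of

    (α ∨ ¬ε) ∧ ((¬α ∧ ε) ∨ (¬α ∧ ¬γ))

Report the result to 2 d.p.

¬ε = 1 − 0.73 = 0.27
α ∨ ¬ε = max(a, b) on (0.44, 0.27) = 0.44
¬α = 1 − 0.44 = 0.56
¬α ∧ ε = min(a, b) on (0.56, 0.73) = 0.56
¬α = 1 − 0.44 = 0.56
¬γ = 1 − 0.14 = 0.86
¬α ∧ ¬γ = min(a, b) on (0.56, 0.86) = 0.56
(¬α ∧ ε) ∨ (¬α ∧ ¬γ) = max(a, b) on (0.56, 0.56) = 0.56
(α ∨ ¬ε) ∧ ((¬α ∧ ε) ∨ (¬α ∧ ¬γ)) = min(a, b) on (0.44, 0.56) = 0.44

0.44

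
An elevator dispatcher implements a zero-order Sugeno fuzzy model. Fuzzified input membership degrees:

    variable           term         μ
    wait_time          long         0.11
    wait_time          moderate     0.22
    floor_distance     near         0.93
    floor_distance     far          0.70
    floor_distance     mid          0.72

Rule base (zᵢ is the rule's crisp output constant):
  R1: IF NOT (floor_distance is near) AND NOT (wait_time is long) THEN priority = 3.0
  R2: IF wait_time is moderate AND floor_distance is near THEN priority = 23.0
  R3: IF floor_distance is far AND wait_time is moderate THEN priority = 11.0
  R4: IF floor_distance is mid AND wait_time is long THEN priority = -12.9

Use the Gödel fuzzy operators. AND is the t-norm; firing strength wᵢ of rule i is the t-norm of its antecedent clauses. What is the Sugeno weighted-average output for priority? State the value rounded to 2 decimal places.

R1 (z=3.0): ¬near=1−0.93=0.07, ¬long=1−0.11=0.89; AND[min(a, b)] → w = 0.07
R2 (z=23.0): moderate=0.22, near=0.93; AND[min(a, b)] → w = 0.22
R3 (z=11.0): far=0.70, moderate=0.22; AND[min(a, b)] → w = 0.22
R4 (z=-12.9): mid=0.72, long=0.11; AND[min(a, b)] → w = 0.11
Weighted average = (0.07·3.0 + 0.22·23.0 + 0.22·11.0 + 0.11·-12.9) / (0.07 + 0.22 + 0.22 + 0.11)
  = 6.2710 / 0.6200 = 10.11

10.11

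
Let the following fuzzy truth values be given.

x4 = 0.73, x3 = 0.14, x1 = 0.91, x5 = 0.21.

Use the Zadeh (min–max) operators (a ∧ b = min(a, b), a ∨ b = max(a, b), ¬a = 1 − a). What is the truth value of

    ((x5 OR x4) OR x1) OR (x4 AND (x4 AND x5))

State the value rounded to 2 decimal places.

0.91

x5 OR x4 = max(a, b) on (0.21, 0.73) = 0.73
(x5 OR x4) OR x1 = max(a, b) on (0.73, 0.91) = 0.91
x4 AND x5 = min(a, b) on (0.73, 0.21) = 0.21
x4 AND (x4 AND x5) = min(a, b) on (0.73, 0.21) = 0.21
((x5 OR x4) OR x1) OR (x4 AND (x4 AND x5)) = max(a, b) on (0.91, 0.21) = 0.91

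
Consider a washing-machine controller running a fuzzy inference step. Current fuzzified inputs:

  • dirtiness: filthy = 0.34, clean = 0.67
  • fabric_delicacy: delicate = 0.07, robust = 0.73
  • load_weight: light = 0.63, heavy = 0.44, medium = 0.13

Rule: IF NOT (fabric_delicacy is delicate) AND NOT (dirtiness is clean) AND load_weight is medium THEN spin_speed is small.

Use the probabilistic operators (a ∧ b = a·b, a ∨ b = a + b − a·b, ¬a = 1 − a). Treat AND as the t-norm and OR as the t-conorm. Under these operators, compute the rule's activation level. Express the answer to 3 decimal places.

firing strength: ¬delicate=1−0.07=0.93, ¬clean=1−0.67=0.33, medium=0.13; AND[a·b] → w = 0.0399

0.040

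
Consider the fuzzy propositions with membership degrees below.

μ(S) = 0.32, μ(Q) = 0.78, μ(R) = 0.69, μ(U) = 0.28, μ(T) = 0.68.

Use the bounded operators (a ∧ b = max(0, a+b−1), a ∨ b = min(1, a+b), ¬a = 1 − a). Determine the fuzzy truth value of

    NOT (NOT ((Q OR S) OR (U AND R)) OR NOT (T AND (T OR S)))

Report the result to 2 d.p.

0.68

Q OR S = min(1, a+b) on (0.78, 0.32) = 1.00
U AND R = max(0, a+b−1) on (0.28, 0.69) = 0.00
(Q OR S) OR (U AND R) = min(1, a+b) on (1.00, 0.00) = 1.00
NOT ((Q OR S) OR (U AND R)) = 1 − 1.00 = 0.00
T OR S = min(1, a+b) on (0.68, 0.32) = 1.00
T AND (T OR S) = max(0, a+b−1) on (0.68, 1.00) = 0.68
NOT (T AND (T OR S)) = 1 − 0.68 = 0.32
NOT ((Q OR S) OR (U AND R)) OR NOT (T AND (T OR S)) = min(1, a+b) on (0.00, 0.32) = 0.32
NOT (NOT ((Q OR S) OR (U AND R)) OR NOT (T AND (T OR S))) = 1 − 0.32 = 0.68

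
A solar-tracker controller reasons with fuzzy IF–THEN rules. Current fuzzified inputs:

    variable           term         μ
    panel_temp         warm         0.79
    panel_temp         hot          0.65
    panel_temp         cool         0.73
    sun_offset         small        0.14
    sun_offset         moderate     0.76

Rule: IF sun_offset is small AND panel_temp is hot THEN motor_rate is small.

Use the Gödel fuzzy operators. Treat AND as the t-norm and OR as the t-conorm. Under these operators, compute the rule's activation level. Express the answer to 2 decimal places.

0.14

firing strength: small=0.14, hot=0.65; AND[min(a, b)] → w = 0.14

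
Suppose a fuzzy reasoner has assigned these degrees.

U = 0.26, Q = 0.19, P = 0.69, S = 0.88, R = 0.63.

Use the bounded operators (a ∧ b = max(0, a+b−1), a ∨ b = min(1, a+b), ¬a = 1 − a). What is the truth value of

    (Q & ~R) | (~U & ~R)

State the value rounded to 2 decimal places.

0.11

~R = 1 − 0.63 = 0.37
Q & ~R = max(0, a+b−1) on (0.19, 0.37) = 0.00
~U = 1 − 0.26 = 0.74
~R = 1 − 0.63 = 0.37
~U & ~R = max(0, a+b−1) on (0.74, 0.37) = 0.11
(Q & ~R) | (~U & ~R) = min(1, a+b) on (0.00, 0.11) = 0.11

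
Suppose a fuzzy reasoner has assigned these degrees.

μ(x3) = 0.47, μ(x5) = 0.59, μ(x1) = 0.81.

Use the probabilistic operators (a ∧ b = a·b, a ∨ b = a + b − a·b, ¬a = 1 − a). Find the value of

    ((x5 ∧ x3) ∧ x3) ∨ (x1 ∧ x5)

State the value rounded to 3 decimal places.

0.546

x5 ∧ x3 = a·b on (0.5900, 0.4700) = 0.2773
(x5 ∧ x3) ∧ x3 = a·b on (0.2773, 0.4700) = 0.1303
x1 ∧ x5 = a·b on (0.8100, 0.5900) = 0.4779
((x5 ∧ x3) ∧ x3) ∨ (x1 ∧ x5) = a + b − a·b on (0.1303, 0.4779) = 0.5459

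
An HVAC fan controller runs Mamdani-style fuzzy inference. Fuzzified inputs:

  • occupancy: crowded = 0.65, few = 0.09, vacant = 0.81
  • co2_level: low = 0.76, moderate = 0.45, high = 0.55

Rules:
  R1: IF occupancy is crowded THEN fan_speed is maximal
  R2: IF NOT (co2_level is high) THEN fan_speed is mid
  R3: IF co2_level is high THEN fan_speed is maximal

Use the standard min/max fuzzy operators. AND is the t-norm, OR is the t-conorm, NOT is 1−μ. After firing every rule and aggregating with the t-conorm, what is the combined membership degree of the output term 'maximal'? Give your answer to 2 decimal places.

R1: crowded=0.65 → w = 0.65
R2: ¬high=1−0.55=0.45 → w = 0.45
R3: high=0.55 → w = 0.55
Rules with consequent 'maximal': {R1, R3} → strengths 0.65, 0.55
Aggregate via t-conorm [max(a, b)]: 0.65

0.65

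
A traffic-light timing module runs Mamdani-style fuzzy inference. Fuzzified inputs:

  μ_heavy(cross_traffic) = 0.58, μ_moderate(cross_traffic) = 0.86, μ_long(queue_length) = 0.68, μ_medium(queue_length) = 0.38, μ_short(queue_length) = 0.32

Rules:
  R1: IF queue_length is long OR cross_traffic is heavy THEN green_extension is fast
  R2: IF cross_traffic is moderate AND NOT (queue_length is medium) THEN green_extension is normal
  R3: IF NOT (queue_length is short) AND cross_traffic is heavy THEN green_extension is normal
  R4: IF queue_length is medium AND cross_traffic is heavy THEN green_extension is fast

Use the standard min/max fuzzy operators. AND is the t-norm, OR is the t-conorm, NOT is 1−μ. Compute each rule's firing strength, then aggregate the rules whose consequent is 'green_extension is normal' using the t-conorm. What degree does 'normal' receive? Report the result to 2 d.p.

R1: long=0.68, heavy=0.58; OR[max(a, b)] → w = 0.68
R2: moderate=0.86, ¬medium=1−0.38=0.62; AND[min(a, b)] → w = 0.62
R3: ¬short=1−0.32=0.68, heavy=0.58; AND[min(a, b)] → w = 0.58
R4: medium=0.38, heavy=0.58; AND[min(a, b)] → w = 0.38
Rules with consequent 'normal': {R2, R3} → strengths 0.62, 0.58
Aggregate via t-conorm [max(a, b)]: 0.62

0.62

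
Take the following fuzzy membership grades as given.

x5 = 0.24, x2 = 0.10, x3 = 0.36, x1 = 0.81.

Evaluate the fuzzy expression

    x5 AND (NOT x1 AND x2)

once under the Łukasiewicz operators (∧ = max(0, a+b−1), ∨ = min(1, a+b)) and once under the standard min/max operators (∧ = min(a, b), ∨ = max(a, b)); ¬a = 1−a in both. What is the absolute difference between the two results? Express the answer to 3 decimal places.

0.100

Under Łukasiewicz:
  NOT x1 = 1 − 0.81 = 0.19
  NOT x1 AND x2 = max(0, a+b−1) on (0.19, 0.10) = 0.00
  x5 AND (NOT x1 AND x2) = max(0, a+b−1) on (0.24, 0.00) = 0.00
  → value = 0.0000
Under standard min/max:
  NOT x1 = 1 − 0.81 = 0.19
  NOT x1 AND x2 = min(a, b) on (0.19, 0.10) = 0.10
  x5 AND (NOT x1 AND x2) = min(a, b) on (0.24, 0.10) = 0.10
  → value = 0.1000
|0.0000 − 0.1000| = 0.100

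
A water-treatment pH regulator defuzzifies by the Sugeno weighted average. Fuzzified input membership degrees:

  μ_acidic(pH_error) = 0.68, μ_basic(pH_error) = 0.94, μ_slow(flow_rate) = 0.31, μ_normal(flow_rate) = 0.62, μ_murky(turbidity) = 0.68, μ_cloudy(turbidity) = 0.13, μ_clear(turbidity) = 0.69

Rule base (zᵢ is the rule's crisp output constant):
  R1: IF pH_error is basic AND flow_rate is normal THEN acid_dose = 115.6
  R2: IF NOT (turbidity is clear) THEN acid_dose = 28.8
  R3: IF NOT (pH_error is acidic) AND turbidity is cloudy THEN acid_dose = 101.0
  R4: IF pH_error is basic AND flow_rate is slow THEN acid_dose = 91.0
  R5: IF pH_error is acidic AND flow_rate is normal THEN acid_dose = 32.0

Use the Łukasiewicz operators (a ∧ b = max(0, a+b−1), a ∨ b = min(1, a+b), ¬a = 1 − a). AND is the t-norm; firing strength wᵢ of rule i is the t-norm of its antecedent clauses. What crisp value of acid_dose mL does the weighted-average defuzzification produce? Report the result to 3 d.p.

R1 (z=115.6): basic=0.94, normal=0.62; AND[max(0, a+b−1)] → w = 0.56
R2 (z=28.8): ¬clear=1−0.69=0.31 → w = 0.31
R3 (z=101.0): ¬acidic=1−0.68=0.32, cloudy=0.13; AND[max(0, a+b−1)] → w = 0.00
R4 (z=91.0): basic=0.94, slow=0.31; AND[max(0, a+b−1)] → w = 0.25
R5 (z=32.0): acidic=0.68, normal=0.62; AND[max(0, a+b−1)] → w = 0.30
Weighted average = (0.56·115.6 + 0.31·28.8 + 0.00·101.0 + 0.25·91.0 + 0.30·32.0) / (0.56 + 0.31 + 0.00 + 0.25 + 0.30)
  = 106.0140 / 1.4200 = 74.658

74.658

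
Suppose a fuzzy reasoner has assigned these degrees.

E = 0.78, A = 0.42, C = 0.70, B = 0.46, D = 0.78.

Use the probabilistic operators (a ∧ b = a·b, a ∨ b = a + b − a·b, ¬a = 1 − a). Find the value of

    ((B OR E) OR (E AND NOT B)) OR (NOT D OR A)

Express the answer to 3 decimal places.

B OR E = a + b − a·b on (0.4600, 0.7800) = 0.8812
NOT B = 1 − 0.4600 = 0.5400
E AND NOT B = a·b on (0.7800, 0.5400) = 0.4212
(B OR E) OR (E AND NOT B) = a + b − a·b on (0.8812, 0.4212) = 0.9312
NOT D = 1 − 0.7800 = 0.2200
NOT D OR A = a + b − a·b on (0.2200, 0.4200) = 0.5476
((B OR E) OR (E AND NOT B)) OR (NOT D OR A) = a + b − a·b on (0.9312, 0.5476) = 0.9689

0.969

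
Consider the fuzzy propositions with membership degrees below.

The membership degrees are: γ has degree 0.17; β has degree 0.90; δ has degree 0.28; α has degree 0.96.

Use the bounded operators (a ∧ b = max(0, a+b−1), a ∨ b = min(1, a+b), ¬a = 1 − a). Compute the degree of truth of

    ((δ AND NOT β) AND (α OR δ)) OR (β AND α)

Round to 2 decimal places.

0.86

NOT β = 1 − 0.90 = 0.10
δ AND NOT β = max(0, a+b−1) on (0.28, 0.10) = 0.00
α OR δ = min(1, a+b) on (0.96, 0.28) = 1.00
(δ AND NOT β) AND (α OR δ) = max(0, a+b−1) on (0.00, 1.00) = 0.00
β AND α = max(0, a+b−1) on (0.90, 0.96) = 0.86
((δ AND NOT β) AND (α OR δ)) OR (β AND α) = min(1, a+b) on (0.00, 0.86) = 0.86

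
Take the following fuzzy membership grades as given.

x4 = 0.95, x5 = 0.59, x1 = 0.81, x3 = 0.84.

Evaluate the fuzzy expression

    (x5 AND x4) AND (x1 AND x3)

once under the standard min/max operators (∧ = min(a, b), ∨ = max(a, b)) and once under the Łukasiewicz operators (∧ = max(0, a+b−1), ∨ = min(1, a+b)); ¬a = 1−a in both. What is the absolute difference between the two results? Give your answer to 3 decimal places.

0.400

Under standard min/max:
  x5 AND x4 = min(a, b) on (0.59, 0.95) = 0.59
  x1 AND x3 = min(a, b) on (0.81, 0.84) = 0.81
  (x5 AND x4) AND (x1 AND x3) = min(a, b) on (0.59, 0.81) = 0.59
  → value = 0.5900
Under Łukasiewicz:
  x5 AND x4 = max(0, a+b−1) on (0.59, 0.95) = 0.54
  x1 AND x3 = max(0, a+b−1) on (0.81, 0.84) = 0.65
  (x5 AND x4) AND (x1 AND x3) = max(0, a+b−1) on (0.54, 0.65) = 0.19
  → value = 0.1900
|0.5900 − 0.1900| = 0.400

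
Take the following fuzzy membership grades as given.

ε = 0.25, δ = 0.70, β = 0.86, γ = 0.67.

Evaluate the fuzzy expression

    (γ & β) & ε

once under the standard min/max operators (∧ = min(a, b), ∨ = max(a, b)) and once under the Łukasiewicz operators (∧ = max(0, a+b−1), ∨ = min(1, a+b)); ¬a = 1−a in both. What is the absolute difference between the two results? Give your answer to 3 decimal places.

0.250

Under standard min/max:
  γ & β = min(a, b) on (0.67, 0.86) = 0.67
  (γ & β) & ε = min(a, b) on (0.67, 0.25) = 0.25
  → value = 0.2500
Under Łukasiewicz:
  γ & β = max(0, a+b−1) on (0.67, 0.86) = 0.53
  (γ & β) & ε = max(0, a+b−1) on (0.53, 0.25) = 0.00
  → value = 0.0000
|0.2500 − 0.0000| = 0.250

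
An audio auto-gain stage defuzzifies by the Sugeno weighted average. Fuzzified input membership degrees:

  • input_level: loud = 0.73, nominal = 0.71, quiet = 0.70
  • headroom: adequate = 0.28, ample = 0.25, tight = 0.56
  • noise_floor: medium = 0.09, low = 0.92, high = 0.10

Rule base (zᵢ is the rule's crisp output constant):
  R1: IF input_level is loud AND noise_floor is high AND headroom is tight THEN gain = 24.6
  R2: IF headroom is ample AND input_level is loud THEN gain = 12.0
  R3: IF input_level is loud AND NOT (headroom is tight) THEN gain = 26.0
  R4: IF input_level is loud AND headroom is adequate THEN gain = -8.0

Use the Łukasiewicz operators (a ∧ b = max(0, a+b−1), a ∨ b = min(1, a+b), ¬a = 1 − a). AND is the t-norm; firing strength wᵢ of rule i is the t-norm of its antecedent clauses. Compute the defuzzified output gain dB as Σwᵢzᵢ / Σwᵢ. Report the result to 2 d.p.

24.11

R1 (z=24.6): loud=0.73, high=0.10, tight=0.56; AND[max(0, a+b−1)] → w = 0.00
R2 (z=12.0): ample=0.25, loud=0.73; AND[max(0, a+b−1)] → w = 0.00
R3 (z=26.0): loud=0.73, ¬tight=1−0.56=0.44; AND[max(0, a+b−1)] → w = 0.17
R4 (z=-8.0): loud=0.73, adequate=0.28; AND[max(0, a+b−1)] → w = 0.01
Weighted average = (0.00·24.6 + 0.00·12.0 + 0.17·26.0 + 0.01·-8.0) / (0.00 + 0.00 + 0.17 + 0.01)
  = 4.3400 / 0.1800 = 24.11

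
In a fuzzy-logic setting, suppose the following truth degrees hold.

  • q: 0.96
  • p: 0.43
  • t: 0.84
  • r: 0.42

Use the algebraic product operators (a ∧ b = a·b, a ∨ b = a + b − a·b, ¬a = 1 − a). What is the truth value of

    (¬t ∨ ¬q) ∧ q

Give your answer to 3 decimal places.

0.186

¬t = 1 − 0.8400 = 0.1600
¬q = 1 − 0.9600 = 0.0400
¬t ∨ ¬q = a + b − a·b on (0.1600, 0.0400) = 0.1936
(¬t ∨ ¬q) ∧ q = a·b on (0.1936, 0.9600) = 0.1859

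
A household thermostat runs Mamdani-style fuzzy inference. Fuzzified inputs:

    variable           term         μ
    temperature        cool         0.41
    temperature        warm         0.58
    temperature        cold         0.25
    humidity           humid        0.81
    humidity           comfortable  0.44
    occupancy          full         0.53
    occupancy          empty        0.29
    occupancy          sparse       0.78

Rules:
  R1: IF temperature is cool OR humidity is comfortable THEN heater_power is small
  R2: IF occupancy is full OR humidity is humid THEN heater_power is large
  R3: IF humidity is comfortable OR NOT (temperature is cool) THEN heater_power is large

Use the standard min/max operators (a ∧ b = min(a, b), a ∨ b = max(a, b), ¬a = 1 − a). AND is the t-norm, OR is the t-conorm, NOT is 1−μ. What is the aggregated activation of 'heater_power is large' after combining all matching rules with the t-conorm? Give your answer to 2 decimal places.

R1: cool=0.41, comfortable=0.44; OR[max(a, b)] → w = 0.44
R2: full=0.53, humid=0.81; OR[max(a, b)] → w = 0.81
R3: comfortable=0.44, ¬cool=1−0.41=0.59; OR[max(a, b)] → w = 0.59
Rules with consequent 'large': {R2, R3} → strengths 0.81, 0.59
Aggregate via t-conorm [max(a, b)]: 0.81

0.81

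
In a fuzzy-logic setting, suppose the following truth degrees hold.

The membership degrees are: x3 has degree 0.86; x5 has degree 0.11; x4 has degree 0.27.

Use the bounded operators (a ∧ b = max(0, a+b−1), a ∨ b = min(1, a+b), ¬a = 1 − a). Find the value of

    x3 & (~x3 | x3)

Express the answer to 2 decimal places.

~x3 = 1 − 0.86 = 0.14
~x3 | x3 = min(1, a+b) on (0.14, 0.86) = 1.00
x3 & (~x3 | x3) = max(0, a+b−1) on (0.86, 1.00) = 0.86

0.86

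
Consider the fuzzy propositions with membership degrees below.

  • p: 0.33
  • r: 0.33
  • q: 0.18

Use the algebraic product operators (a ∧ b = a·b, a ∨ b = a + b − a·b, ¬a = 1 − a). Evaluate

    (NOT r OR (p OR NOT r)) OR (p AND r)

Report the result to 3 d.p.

0.935

NOT r = 1 − 0.3300 = 0.6700
NOT r = 1 − 0.3300 = 0.6700
p OR NOT r = a + b − a·b on (0.3300, 0.6700) = 0.7789
NOT r OR (p OR NOT r) = a + b − a·b on (0.6700, 0.7789) = 0.9270
p AND r = a·b on (0.3300, 0.3300) = 0.1089
(NOT r OR (p OR NOT r)) OR (p AND r) = a + b − a·b on (0.9270, 0.1089) = 0.9350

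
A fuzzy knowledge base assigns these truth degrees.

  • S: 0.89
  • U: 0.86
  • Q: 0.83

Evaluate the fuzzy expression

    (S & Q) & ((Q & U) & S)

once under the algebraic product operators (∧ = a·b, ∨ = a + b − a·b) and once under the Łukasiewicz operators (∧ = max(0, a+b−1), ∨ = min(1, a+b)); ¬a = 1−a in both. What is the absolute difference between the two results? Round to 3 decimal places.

0.169

Under algebraic product:
  S & Q = a·b on (0.8900, 0.8300) = 0.7387
  Q & U = a·b on (0.8300, 0.8600) = 0.7138
  (Q & U) & S = a·b on (0.7138, 0.8900) = 0.6353
  (S & Q) & ((Q & U) & S) = a·b on (0.7387, 0.6353) = 0.4693
  → value = 0.4693
Under Łukasiewicz:
  S & Q = max(0, a+b−1) on (0.89, 0.83) = 0.72
  Q & U = max(0, a+b−1) on (0.83, 0.86) = 0.69
  (Q & U) & S = max(0, a+b−1) on (0.69, 0.89) = 0.58
  (S & Q) & ((Q & U) & S) = max(0, a+b−1) on (0.72, 0.58) = 0.30
  → value = 0.3000
|0.4693 − 0.3000| = 0.169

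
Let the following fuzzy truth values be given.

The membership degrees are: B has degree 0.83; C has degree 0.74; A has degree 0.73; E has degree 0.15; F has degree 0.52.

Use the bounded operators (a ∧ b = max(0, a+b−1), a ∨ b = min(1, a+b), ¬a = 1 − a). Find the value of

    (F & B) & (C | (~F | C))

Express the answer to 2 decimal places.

0.35

F & B = max(0, a+b−1) on (0.52, 0.83) = 0.35
~F = 1 − 0.52 = 0.48
~F | C = min(1, a+b) on (0.48, 0.74) = 1.00
C | (~F | C) = min(1, a+b) on (0.74, 1.00) = 1.00
(F & B) & (C | (~F | C)) = max(0, a+b−1) on (0.35, 1.00) = 0.35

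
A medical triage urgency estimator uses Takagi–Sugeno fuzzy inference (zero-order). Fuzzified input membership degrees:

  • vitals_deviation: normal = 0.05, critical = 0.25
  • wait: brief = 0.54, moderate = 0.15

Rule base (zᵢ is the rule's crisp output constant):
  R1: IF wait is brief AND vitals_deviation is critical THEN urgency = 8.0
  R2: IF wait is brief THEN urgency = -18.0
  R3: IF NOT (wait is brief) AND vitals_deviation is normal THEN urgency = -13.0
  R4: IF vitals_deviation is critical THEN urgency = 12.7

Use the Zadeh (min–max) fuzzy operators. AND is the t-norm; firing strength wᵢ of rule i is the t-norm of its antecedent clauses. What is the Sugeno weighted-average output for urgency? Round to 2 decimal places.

-4.77

R1 (z=8.0): brief=0.54, critical=0.25; AND[min(a, b)] → w = 0.25
R2 (z=-18.0): brief=0.54 → w = 0.54
R3 (z=-13.0): ¬brief=1−0.54=0.46, normal=0.05; AND[min(a, b)] → w = 0.05
R4 (z=12.7): critical=0.25 → w = 0.25
Weighted average = (0.25·8.0 + 0.54·-18.0 + 0.05·-13.0 + 0.25·12.7) / (0.25 + 0.54 + 0.05 + 0.25)
  = -5.1950 / 1.0900 = -4.77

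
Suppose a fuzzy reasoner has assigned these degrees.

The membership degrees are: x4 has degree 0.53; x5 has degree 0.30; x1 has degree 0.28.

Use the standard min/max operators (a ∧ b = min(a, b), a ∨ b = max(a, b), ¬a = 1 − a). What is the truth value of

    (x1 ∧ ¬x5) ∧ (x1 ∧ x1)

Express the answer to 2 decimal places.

¬x5 = 1 − 0.30 = 0.70
x1 ∧ ¬x5 = min(a, b) on (0.28, 0.70) = 0.28
x1 ∧ x1 = min(a, b) on (0.28, 0.28) = 0.28
(x1 ∧ ¬x5) ∧ (x1 ∧ x1) = min(a, b) on (0.28, 0.28) = 0.28

0.28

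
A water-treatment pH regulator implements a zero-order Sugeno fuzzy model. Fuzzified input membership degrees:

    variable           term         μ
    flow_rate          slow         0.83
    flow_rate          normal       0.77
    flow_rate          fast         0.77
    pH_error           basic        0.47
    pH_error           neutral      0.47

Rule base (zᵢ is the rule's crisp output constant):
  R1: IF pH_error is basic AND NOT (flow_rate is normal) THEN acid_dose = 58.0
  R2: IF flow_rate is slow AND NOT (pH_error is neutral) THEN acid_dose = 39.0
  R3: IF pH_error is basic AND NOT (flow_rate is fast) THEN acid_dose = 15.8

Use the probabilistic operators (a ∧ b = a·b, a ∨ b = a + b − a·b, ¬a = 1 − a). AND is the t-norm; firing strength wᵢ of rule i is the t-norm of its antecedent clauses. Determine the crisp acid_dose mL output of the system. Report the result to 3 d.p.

R1 (z=58.0): basic=0.47, ¬normal=1−0.77=0.23; AND[a·b] → w = 0.1081
R2 (z=39.0): slow=0.83, ¬neutral=1−0.47=0.53; AND[a·b] → w = 0.4399
R3 (z=15.8): basic=0.47, ¬fast=1−0.77=0.23; AND[a·b] → w = 0.1081
Weighted average = (0.1081·58.0 + 0.4399·39.0 + 0.1081·15.8) / (0.1081 + 0.4399 + 0.1081)
  = 25.1339 / 0.6561 = 38.308

38.308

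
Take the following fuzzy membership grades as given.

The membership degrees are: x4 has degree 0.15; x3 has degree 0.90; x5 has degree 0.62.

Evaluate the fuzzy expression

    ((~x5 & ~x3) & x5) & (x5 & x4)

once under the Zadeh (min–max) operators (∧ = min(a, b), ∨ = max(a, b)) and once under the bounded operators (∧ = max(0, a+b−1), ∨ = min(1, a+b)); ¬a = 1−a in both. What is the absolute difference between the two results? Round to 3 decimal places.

Under Zadeh (min–max):
  ~x5 = 1 − 0.62 = 0.38
  ~x3 = 1 − 0.90 = 0.10
  ~x5 & ~x3 = min(a, b) on (0.38, 0.10) = 0.10
  (~x5 & ~x3) & x5 = min(a, b) on (0.10, 0.62) = 0.10
  x5 & x4 = min(a, b) on (0.62, 0.15) = 0.15
  ((~x5 & ~x3) & x5) & (x5 & x4) = min(a, b) on (0.10, 0.15) = 0.10
  → value = 0.1000
Under bounded:
  ~x5 = 1 − 0.62 = 0.38
  ~x3 = 1 − 0.90 = 0.10
  ~x5 & ~x3 = max(0, a+b−1) on (0.38, 0.10) = 0.00
  (~x5 & ~x3) & x5 = max(0, a+b−1) on (0.00, 0.62) = 0.00
  x5 & x4 = max(0, a+b−1) on (0.62, 0.15) = 0.00
  ((~x5 & ~x3) & x5) & (x5 & x4) = max(0, a+b−1) on (0.00, 0.00) = 0.00
  → value = 0.0000
|0.1000 − 0.0000| = 0.100

0.100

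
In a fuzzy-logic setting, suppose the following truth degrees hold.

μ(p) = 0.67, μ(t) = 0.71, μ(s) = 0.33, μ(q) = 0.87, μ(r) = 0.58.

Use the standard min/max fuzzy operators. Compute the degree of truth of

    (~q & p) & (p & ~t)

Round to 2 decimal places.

~q = 1 − 0.87 = 0.13
~q & p = min(a, b) on (0.13, 0.67) = 0.13
~t = 1 − 0.71 = 0.29
p & ~t = min(a, b) on (0.67, 0.29) = 0.29
(~q & p) & (p & ~t) = min(a, b) on (0.13, 0.29) = 0.13

0.13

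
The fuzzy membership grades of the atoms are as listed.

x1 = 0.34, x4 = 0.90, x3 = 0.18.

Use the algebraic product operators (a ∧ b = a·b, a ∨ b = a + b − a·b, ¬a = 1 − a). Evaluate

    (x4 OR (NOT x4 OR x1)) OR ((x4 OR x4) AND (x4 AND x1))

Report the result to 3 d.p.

0.959

NOT x4 = 1 − 0.9000 = 0.1000
NOT x4 OR x1 = a + b − a·b on (0.1000, 0.3400) = 0.4060
x4 OR (NOT x4 OR x1) = a + b − a·b on (0.9000, 0.4060) = 0.9406
x4 OR x4 = a + b − a·b on (0.9000, 0.9000) = 0.9900
x4 AND x1 = a·b on (0.9000, 0.3400) = 0.3060
(x4 OR x4) AND (x4 AND x1) = a·b on (0.9900, 0.3060) = 0.3029
(x4 OR (NOT x4 OR x1)) OR ((x4 OR x4) AND (x4 AND x1)) = a + b − a·b on (0.9406, 0.3029) = 0.9586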